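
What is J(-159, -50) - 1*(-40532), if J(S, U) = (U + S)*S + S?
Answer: 73604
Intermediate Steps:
J(S, U) = S + S*(S + U) (J(S, U) = (S + U)*S + S = S*(S + U) + S = S + S*(S + U))
J(-159, -50) - 1*(-40532) = -159*(1 - 159 - 50) - 1*(-40532) = -159*(-208) + 40532 = 33072 + 40532 = 73604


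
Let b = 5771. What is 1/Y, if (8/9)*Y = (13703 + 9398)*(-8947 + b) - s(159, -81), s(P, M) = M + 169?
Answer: -1/82539972 ≈ -1.2115e-8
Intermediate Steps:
s(P, M) = 169 + M
Y = -82539972 (Y = 9*((13703 + 9398)*(-8947 + 5771) - (169 - 81))/8 = 9*(23101*(-3176) - 1*88)/8 = 9*(-73368776 - 88)/8 = (9/8)*(-73368864) = -82539972)
1/Y = 1/(-82539972) = -1/82539972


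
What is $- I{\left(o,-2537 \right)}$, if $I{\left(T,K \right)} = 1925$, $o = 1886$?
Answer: $-1925$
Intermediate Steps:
$- I{\left(o,-2537 \right)} = \left(-1\right) 1925 = -1925$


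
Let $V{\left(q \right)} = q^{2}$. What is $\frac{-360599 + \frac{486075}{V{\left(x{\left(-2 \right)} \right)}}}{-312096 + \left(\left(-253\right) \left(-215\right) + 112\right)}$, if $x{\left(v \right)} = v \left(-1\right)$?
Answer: $\frac{956321}{1030356} \approx 0.92815$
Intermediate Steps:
$x{\left(v \right)} = - v$
$\frac{-360599 + \frac{486075}{V{\left(x{\left(-2 \right)} \right)}}}{-312096 + \left(\left(-253\right) \left(-215\right) + 112\right)} = \frac{-360599 + \frac{486075}{\left(\left(-1\right) \left(-2\right)\right)^{2}}}{-312096 + \left(\left(-253\right) \left(-215\right) + 112\right)} = \frac{-360599 + \frac{486075}{2^{2}}}{-312096 + \left(54395 + 112\right)} = \frac{-360599 + \frac{486075}{4}}{-312096 + 54507} = \frac{-360599 + 486075 \cdot \frac{1}{4}}{-257589} = \left(-360599 + \frac{486075}{4}\right) \left(- \frac{1}{257589}\right) = \left(- \frac{956321}{4}\right) \left(- \frac{1}{257589}\right) = \frac{956321}{1030356}$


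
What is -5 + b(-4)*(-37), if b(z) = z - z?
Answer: -5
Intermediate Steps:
b(z) = 0
-5 + b(-4)*(-37) = -5 + 0*(-37) = -5 + 0 = -5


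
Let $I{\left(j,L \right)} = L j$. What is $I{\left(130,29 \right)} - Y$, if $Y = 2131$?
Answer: $1639$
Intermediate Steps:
$I{\left(130,29 \right)} - Y = 29 \cdot 130 - 2131 = 3770 - 2131 = 1639$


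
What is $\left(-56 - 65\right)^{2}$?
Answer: $14641$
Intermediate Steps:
$\left(-56 - 65\right)^{2} = \left(-121\right)^{2} = 14641$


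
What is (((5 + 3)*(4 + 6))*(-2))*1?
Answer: -160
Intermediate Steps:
(((5 + 3)*(4 + 6))*(-2))*1 = ((8*10)*(-2))*1 = (80*(-2))*1 = -160*1 = -160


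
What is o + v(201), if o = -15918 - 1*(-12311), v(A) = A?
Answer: -3406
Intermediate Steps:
o = -3607 (o = -15918 + 12311 = -3607)
o + v(201) = -3607 + 201 = -3406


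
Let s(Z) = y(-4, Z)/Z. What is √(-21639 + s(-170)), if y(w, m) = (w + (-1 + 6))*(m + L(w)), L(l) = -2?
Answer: I*√156334465/85 ≈ 147.1*I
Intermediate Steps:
y(w, m) = (-2 + m)*(5 + w) (y(w, m) = (w + (-1 + 6))*(m - 2) = (w + 5)*(-2 + m) = (5 + w)*(-2 + m) = (-2 + m)*(5 + w))
s(Z) = (-2 + Z)/Z (s(Z) = (-10 - 2*(-4) + 5*Z + Z*(-4))/Z = (-10 + 8 + 5*Z - 4*Z)/Z = (-2 + Z)/Z)
√(-21639 + s(-170)) = √(-21639 + (-2 - 170)/(-170)) = √(-21639 - 1/170*(-172)) = √(-21639 + 86/85) = √(-1839229/85) = I*√156334465/85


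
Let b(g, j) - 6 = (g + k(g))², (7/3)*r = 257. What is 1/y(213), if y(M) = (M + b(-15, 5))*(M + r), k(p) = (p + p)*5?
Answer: 7/62078328 ≈ 1.1276e-7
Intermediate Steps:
k(p) = 10*p (k(p) = (2*p)*5 = 10*p)
r = 771/7 (r = (3/7)*257 = 771/7 ≈ 110.14)
b(g, j) = 6 + 121*g² (b(g, j) = 6 + (g + 10*g)² = 6 + (11*g)² = 6 + 121*g²)
y(M) = (27231 + M)*(771/7 + M) (y(M) = (M + (6 + 121*(-15)²))*(M + 771/7) = (M + (6 + 121*225))*(771/7 + M) = (M + (6 + 27225))*(771/7 + M) = (M + 27231)*(771/7 + M) = (27231 + M)*(771/7 + M))
1/y(213) = 1/(20995101/7 + 213² + (191388/7)*213) = 1/(20995101/7 + 45369 + 40765644/7) = 1/(62078328/7) = 7/62078328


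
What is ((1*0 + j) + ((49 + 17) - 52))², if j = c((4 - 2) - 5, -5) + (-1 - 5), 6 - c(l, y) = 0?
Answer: 196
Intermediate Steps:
c(l, y) = 6 (c(l, y) = 6 - 1*0 = 6 + 0 = 6)
j = 0 (j = 6 + (-1 - 5) = 6 - 6 = 0)
((1*0 + j) + ((49 + 17) - 52))² = ((1*0 + 0) + ((49 + 17) - 52))² = ((0 + 0) + (66 - 52))² = (0 + 14)² = 14² = 196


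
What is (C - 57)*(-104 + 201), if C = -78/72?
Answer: -67609/12 ≈ -5634.1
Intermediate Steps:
C = -13/12 (C = -78*1/72 = -13/12 ≈ -1.0833)
(C - 57)*(-104 + 201) = (-13/12 - 57)*(-104 + 201) = -697/12*97 = -67609/12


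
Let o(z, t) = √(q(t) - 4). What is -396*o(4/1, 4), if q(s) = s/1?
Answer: 0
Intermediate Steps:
q(s) = s (q(s) = s*1 = s)
o(z, t) = √(-4 + t) (o(z, t) = √(t - 4) = √(-4 + t))
-396*o(4/1, 4) = -396*√(-4 + 4) = -396*√0 = -396*0 = 0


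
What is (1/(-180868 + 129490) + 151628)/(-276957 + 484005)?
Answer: 7790343383/10637712144 ≈ 0.73233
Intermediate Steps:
(1/(-180868 + 129490) + 151628)/(-276957 + 484005) = (1/(-51378) + 151628)/207048 = (-1/51378 + 151628)*(1/207048) = (7790343383/51378)*(1/207048) = 7790343383/10637712144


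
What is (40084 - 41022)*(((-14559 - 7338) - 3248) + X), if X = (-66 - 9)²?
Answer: 18309760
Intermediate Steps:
X = 5625 (X = (-75)² = 5625)
(40084 - 41022)*(((-14559 - 7338) - 3248) + X) = (40084 - 41022)*(((-14559 - 7338) - 3248) + 5625) = -938*((-21897 - 3248) + 5625) = -938*(-25145 + 5625) = -938*(-19520) = 18309760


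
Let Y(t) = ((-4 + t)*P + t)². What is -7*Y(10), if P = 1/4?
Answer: -3703/4 ≈ -925.75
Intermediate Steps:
P = ¼ ≈ 0.25000
Y(t) = (-1 + 5*t/4)² (Y(t) = ((-4 + t)*(¼) + t)² = ((-1 + t/4) + t)² = (-1 + 5*t/4)²)
-7*Y(10) = -7*(-4 + 5*10)²/16 = -7*(-4 + 50)²/16 = -7*46²/16 = -7*2116/16 = -7*529/4 = -3703/4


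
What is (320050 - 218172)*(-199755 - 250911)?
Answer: -45912950748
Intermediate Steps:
(320050 - 218172)*(-199755 - 250911) = 101878*(-450666) = -45912950748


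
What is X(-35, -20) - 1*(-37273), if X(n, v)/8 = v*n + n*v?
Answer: 48473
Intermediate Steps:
X(n, v) = 16*n*v (X(n, v) = 8*(v*n + n*v) = 8*(n*v + n*v) = 8*(2*n*v) = 16*n*v)
X(-35, -20) - 1*(-37273) = 16*(-35)*(-20) - 1*(-37273) = 11200 + 37273 = 48473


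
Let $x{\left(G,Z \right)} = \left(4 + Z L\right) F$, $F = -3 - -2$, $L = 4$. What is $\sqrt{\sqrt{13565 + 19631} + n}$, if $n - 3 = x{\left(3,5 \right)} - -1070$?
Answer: $\sqrt{1049 + 2 \sqrt{8299}} \approx 35.088$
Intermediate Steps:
$F = -1$ ($F = -3 + 2 = -1$)
$x{\left(G,Z \right)} = -4 - 4 Z$ ($x{\left(G,Z \right)} = \left(4 + Z 4\right) \left(-1\right) = \left(4 + 4 Z\right) \left(-1\right) = -4 - 4 Z$)
$n = 1049$ ($n = 3 - -1046 = 3 + \left(\left(-4 - 20\right) + 1070\right) = 3 + \left(-24 + 1070\right) = 3 + 1046 = 1049$)
$\sqrt{\sqrt{13565 + 19631} + n} = \sqrt{\sqrt{13565 + 19631} + 1049} = \sqrt{\sqrt{33196} + 1049} = \sqrt{2 \sqrt{8299} + 1049} = \sqrt{1049 + 2 \sqrt{8299}}$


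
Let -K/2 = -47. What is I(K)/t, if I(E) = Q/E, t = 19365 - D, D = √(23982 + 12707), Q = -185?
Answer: -3582525/35246854384 - 185*√36689/35246854384 ≈ -0.00010265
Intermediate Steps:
D = √36689 ≈ 191.54
K = 94 (K = -2*(-47) = 94)
t = 19365 - √36689 ≈ 19173.
I(E) = -185/E
I(K)/t = (-185/94)/(19365 - √36689) = (-185*1/94)/(19365 - √36689) = -185/(94*(19365 - √36689))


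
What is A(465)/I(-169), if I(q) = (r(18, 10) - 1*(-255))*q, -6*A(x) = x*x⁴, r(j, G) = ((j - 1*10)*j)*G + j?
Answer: 2415584615625/192998 ≈ 1.2516e+7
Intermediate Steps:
r(j, G) = j + G*j*(-10 + j) (r(j, G) = ((j - 10)*j)*G + j = ((-10 + j)*j)*G + j = (j*(-10 + j))*G + j = G*j*(-10 + j) + j = j + G*j*(-10 + j))
A(x) = -x⁵/6 (A(x) = -x*x⁴/6 = -x⁵/6)
I(q) = 1713*q (I(q) = (18*(1 - 10*10 + 10*18) - 1*(-255))*q = (18*(1 - 100 + 180) + 255)*q = (18*81 + 255)*q = (1458 + 255)*q = 1713*q)
A(465)/I(-169) = (-⅙*465⁵)/((1713*(-169))) = -⅙*21740261540625/(-289497) = -7246753846875/2*(-1/289497) = 2415584615625/192998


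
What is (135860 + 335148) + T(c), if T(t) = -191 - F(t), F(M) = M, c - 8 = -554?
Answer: 471363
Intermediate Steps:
c = -546 (c = 8 - 554 = -546)
T(t) = -191 - t
(135860 + 335148) + T(c) = (135860 + 335148) + (-191 - 1*(-546)) = 471008 + (-191 + 546) = 471008 + 355 = 471363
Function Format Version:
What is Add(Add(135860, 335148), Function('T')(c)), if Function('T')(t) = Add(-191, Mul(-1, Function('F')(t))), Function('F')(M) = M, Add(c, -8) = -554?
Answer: 471363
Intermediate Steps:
c = -546 (c = Add(8, -554) = -546)
Function('T')(t) = Add(-191, Mul(-1, t))
Add(Add(135860, 335148), Function('T')(c)) = Add(Add(135860, 335148), Add(-191, Mul(-1, -546))) = Add(471008, Add(-191, 546)) = Add(471008, 355) = 471363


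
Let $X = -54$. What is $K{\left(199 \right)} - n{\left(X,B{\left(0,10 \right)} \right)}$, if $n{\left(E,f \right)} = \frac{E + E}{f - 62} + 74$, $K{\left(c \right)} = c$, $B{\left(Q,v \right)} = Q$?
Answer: $\frac{3821}{31} \approx 123.26$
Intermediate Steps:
$n{\left(E,f \right)} = 74 + \frac{2 E}{-62 + f}$ ($n{\left(E,f \right)} = \frac{2 E}{-62 + f} + 74 = 74 + \frac{2 E}{-62 + f}$)
$K{\left(199 \right)} - n{\left(X,B{\left(0,10 \right)} \right)} = 199 - \frac{2 \left(-2294 - 54 + 37 \cdot 0\right)}{-62 + 0} = 199 - \frac{2 \left(-2294 - 54 + 0\right)}{-62} = 199 - 2 \left(- \frac{1}{62}\right) \left(-2348\right) = 199 - \frac{2348}{31} = \frac{3821}{31}$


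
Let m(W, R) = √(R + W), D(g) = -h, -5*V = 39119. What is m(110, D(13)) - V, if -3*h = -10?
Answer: 39119/5 + 8*√15/3 ≈ 7834.1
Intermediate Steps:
h = 10/3 (h = -⅓*(-10) = 10/3 ≈ 3.3333)
V = -39119/5 (V = -⅕*39119 = -39119/5 ≈ -7823.8)
D(g) = -10/3 (D(g) = -1*10/3 = -10/3)
m(110, D(13)) - V = √(-10/3 + 110) - 1*(-39119/5) = √(320/3) + 39119/5 = 8*√15/3 + 39119/5 = 39119/5 + 8*√15/3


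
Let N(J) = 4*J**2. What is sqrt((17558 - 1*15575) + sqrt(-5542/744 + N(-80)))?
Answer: sqrt(68603868 + 186*sqrt(885399897))/186 ≈ 46.292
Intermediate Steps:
sqrt((17558 - 1*15575) + sqrt(-5542/744 + N(-80))) = sqrt((17558 - 1*15575) + sqrt(-5542/744 + 4*(-80)**2)) = sqrt((17558 - 15575) + sqrt(-5542*1/744 + 4*6400)) = sqrt(1983 + sqrt(-2771/372 + 25600)) = sqrt(1983 + sqrt(9520429/372)) = sqrt(1983 + sqrt(885399897)/186)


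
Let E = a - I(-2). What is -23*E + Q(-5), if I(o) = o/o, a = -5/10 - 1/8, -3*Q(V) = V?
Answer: 937/24 ≈ 39.042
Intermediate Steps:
Q(V) = -V/3
a = -5/8 (a = -5*⅒ - 1*⅛ = -½ - ⅛ = -5/8 ≈ -0.62500)
I(o) = 1
E = -13/8 (E = -5/8 - 1*1 = -5/8 - 1 = -13/8 ≈ -1.6250)
-23*E + Q(-5) = -23*(-13/8) - ⅓*(-5) = 299/8 + 5/3 = 937/24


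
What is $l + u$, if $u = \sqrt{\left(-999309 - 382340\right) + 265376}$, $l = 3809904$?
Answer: $3809904 + i \sqrt{1116273} \approx 3.8099 \cdot 10^{6} + 1056.5 i$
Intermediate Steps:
$u = i \sqrt{1116273}$ ($u = \sqrt{-1381649 + 265376} = \sqrt{-1116273} = i \sqrt{1116273} \approx 1056.5 i$)
$l + u = 3809904 + i \sqrt{1116273}$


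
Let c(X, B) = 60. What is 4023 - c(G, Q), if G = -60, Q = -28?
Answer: 3963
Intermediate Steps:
4023 - c(G, Q) = 4023 - 1*60 = 4023 - 60 = 3963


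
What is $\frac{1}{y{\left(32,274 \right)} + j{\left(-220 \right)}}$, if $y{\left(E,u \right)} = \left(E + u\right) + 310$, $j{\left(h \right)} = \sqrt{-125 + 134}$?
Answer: $\frac{1}{619} \approx 0.0016155$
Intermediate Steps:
$j{\left(h \right)} = 3$ ($j{\left(h \right)} = \sqrt{9} = 3$)
$y{\left(E,u \right)} = 310 + E + u$
$\frac{1}{y{\left(32,274 \right)} + j{\left(-220 \right)}} = \frac{1}{\left(310 + 32 + 274\right) + 3} = \frac{1}{616 + 3} = \frac{1}{619}$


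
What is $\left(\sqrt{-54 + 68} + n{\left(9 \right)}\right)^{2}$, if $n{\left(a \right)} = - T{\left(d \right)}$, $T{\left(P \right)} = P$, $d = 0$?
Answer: $14$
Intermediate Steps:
$n{\left(a \right)} = 0$ ($n{\left(a \right)} = \left(-1\right) 0 = 0$)
$\left(\sqrt{-54 + 68} + n{\left(9 \right)}\right)^{2} = \left(\sqrt{-54 + 68} + 0\right)^{2} = \left(\sqrt{14} + 0\right)^{2} = \left(\sqrt{14}\right)^{2} = 14$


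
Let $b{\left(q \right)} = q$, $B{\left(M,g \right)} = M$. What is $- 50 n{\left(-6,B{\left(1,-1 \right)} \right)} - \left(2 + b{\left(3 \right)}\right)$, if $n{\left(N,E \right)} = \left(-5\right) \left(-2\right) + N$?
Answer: $-205$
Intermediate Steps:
$n{\left(N,E \right)} = 10 + N$
$- 50 n{\left(-6,B{\left(1,-1 \right)} \right)} - \left(2 + b{\left(3 \right)}\right) = - 50 \left(10 - 6\right) + \left(\left(0 - 2\right) - 3\right) = \left(-50\right) 4 - 5 = -200 - 5 = -205$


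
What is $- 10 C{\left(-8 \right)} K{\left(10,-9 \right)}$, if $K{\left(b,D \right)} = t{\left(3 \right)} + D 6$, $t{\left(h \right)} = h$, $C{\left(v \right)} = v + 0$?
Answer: $-4080$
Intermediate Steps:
$C{\left(v \right)} = v$
$K{\left(b,D \right)} = 3 + 6 D$ ($K{\left(b,D \right)} = 3 + D 6 = 3 + 6 D$)
$- 10 C{\left(-8 \right)} K{\left(10,-9 \right)} = \left(-10\right) \left(-8\right) \left(3 + 6 \left(-9\right)\right) = 80 \left(3 - 54\right) = 80 \left(-51\right) = -4080$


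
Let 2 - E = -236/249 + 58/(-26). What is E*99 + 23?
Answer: 577996/1079 ≈ 535.68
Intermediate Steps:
E = 16763/3237 (E = 2 - (-236/249 + 58/(-26)) = 2 - (-236*1/249 + 58*(-1/26)) = 2 - (-236/249 - 29/13) = 2 - 1*(-10289/3237) = 2 + 10289/3237 = 16763/3237 ≈ 5.1786)
E*99 + 23 = (16763/3237)*99 + 23 = 553179/1079 + 23 = 577996/1079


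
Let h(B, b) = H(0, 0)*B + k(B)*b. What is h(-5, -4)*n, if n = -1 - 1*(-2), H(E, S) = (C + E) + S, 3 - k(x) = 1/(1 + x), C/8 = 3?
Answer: -133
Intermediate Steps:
C = 24 (C = 8*3 = 24)
k(x) = 3 - 1/(1 + x)
H(E, S) = 24 + E + S (H(E, S) = (24 + E) + S = 24 + E + S)
h(B, b) = 24*B + b*(2 + 3*B)/(1 + B) (h(B, b) = (24 + 0 + 0)*B + ((2 + 3*B)/(1 + B))*b = 24*B + b*(2 + 3*B)/(1 + B))
n = 1 (n = -1 + 2 = 1)
h(-5, -4)*n = ((-4*(2 + 3*(-5)) + 24*(-5)*(1 - 5))/(1 - 5))*1 = ((-4*(2 - 15) + 24*(-5)*(-4))/(-4))*1 = -(-4*(-13) + 480)/4*1 = -(52 + 480)/4*1 = -1/4*532*1 = -133*1 = -133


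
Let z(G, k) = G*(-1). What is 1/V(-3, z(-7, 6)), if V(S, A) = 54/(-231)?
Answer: -77/18 ≈ -4.2778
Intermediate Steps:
z(G, k) = -G
V(S, A) = -18/77 (V(S, A) = 54*(-1/231) = -18/77)
1/V(-3, z(-7, 6)) = 1/(-18/77) = -77/18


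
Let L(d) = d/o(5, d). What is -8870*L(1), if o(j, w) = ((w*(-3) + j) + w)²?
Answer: -8870/9 ≈ -985.56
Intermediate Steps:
o(j, w) = (j - 2*w)² (o(j, w) = ((-3*w + j) + w)² = ((j - 3*w) + w)² = (j - 2*w)²)
L(d) = d/(5 - 2*d)² (L(d) = d/((5 - 2*d)²) = d/(5 - 2*d)²)
-8870*L(1) = -8870/(-5 + 2*1)² = -8870/(-5 + 2)² = -8870/(-3)² = -8870/9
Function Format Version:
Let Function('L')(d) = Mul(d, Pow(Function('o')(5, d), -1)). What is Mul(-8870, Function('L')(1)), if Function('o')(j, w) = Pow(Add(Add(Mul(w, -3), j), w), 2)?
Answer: Rational(-8870, 9) ≈ -985.56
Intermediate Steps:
Function('o')(j, w) = Pow(Add(j, Mul(-2, w)), 2) (Function('o')(j, w) = Pow(Add(Add(Mul(-3, w), j), w), 2) = Pow(Add(Add(j, Mul(-3, w)), w), 2) = Pow(Add(j, Mul(-2, w)), 2))
Function('L')(d) = Mul(d, Pow(Add(5, Mul(-2, d)), -2)) (Function('L')(d) = Mul(d, Pow(Pow(Add(5, Mul(-2, d)), 2), -1)) = Mul(d, Pow(Add(5, Mul(-2, d)), -2)))
Mul(-8870, Function('L')(1)) = Mul(-8870, Mul(1, Pow(Add(-5, Mul(2, 1)), -2))) = Mul(-8870, Mul(1, Pow(Add(-5, 2), -2))) = Mul(-8870, Mul(1, Pow(-3, -2))) = Mul(-8870, Mul(1, Rational(1, 9))) = Mul(-8870, Rational(1, 9)) = Rational(-8870, 9)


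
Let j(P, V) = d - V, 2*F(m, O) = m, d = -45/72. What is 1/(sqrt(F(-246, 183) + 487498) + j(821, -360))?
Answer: -184/183411 + 64*sqrt(19495)/4585275 ≈ 0.00094563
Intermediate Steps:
d = -5/8 (d = -45*1/72 = -5/8 ≈ -0.62500)
F(m, O) = m/2
j(P, V) = -5/8 - V
1/(sqrt(F(-246, 183) + 487498) + j(821, -360)) = 1/(sqrt((1/2)*(-246) + 487498) + (-5/8 - 1*(-360))) = 1/(sqrt(-123 + 487498) + (-5/8 + 360)) = 1/(sqrt(487375) + 2875/8) = 1/(5*sqrt(19495) + 2875/8) = 1/(2875/8 + 5*sqrt(19495))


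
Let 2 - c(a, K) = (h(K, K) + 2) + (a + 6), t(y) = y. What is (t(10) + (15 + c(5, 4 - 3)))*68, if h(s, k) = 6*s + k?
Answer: 476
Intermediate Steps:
h(s, k) = k + 6*s
c(a, K) = -6 - a - 7*K (c(a, K) = 2 - (((K + 6*K) + 2) + (a + 6)) = 2 - ((7*K + 2) + (6 + a)) = 2 - ((2 + 7*K) + (6 + a)) = 2 - (8 + a + 7*K) = 2 + (-8 - a - 7*K) = -6 - a - 7*K)
(t(10) + (15 + c(5, 4 - 3)))*68 = (10 + (15 + (-6 - 1*5 - 7*(4 - 3))))*68 = (10 + (15 + (-6 - 5 - 7*1)))*68 = (10 + (15 + (-6 - 5 - 7)))*68 = (10 + (15 - 18))*68 = (10 - 3)*68 = 7*68 = 476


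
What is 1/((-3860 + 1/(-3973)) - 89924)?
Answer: -3973/372603833 ≈ -1.0663e-5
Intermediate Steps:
1/((-3860 + 1/(-3973)) - 89924) = 1/((-3860 - 1/3973) - 89924) = 1/(-15335781/3973 - 89924) = 1/(-372603833/3973) = -3973/372603833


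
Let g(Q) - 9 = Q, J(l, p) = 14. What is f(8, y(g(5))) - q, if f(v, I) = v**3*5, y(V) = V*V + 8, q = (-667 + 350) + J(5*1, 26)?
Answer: 2863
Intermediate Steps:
q = -303 (q = (-667 + 350) + 14 = -317 + 14 = -303)
g(Q) = 9 + Q
y(V) = 8 + V**2 (y(V) = V**2 + 8 = 8 + V**2)
f(v, I) = 5*v**3
f(8, y(g(5))) - q = 5*8**3 - 1*(-303) = 5*512 + 303 = 2560 + 303 = 2863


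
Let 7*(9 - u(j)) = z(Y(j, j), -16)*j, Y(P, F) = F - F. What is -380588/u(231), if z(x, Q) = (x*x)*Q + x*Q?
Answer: -380588/9 ≈ -42288.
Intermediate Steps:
Y(P, F) = 0
z(x, Q) = Q*x + Q*x² (z(x, Q) = x²*Q + Q*x = Q*x² + Q*x = Q*x + Q*x²)
u(j) = 9 (u(j) = 9 - (-16*0*(1 + 0))*j/7 = 9 - (-16*0*1)*j/7 = 9 - 0*j = 9 - ⅐*0 = 9 + 0 = 9)
-380588/u(231) = -380588/9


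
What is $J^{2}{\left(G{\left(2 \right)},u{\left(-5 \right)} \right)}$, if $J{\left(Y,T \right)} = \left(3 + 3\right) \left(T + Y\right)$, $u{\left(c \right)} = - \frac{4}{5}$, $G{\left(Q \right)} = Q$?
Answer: $\frac{1296}{25} \approx 51.84$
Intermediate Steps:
$u{\left(c \right)} = - \frac{4}{5}$ ($u{\left(c \right)} = \left(-4\right) \frac{1}{5} = - \frac{4}{5}$)
$J{\left(Y,T \right)} = 6 T + 6 Y$ ($J{\left(Y,T \right)} = 6 \left(T + Y\right) = 6 T + 6 Y$)
$J^{2}{\left(G{\left(2 \right)},u{\left(-5 \right)} \right)} = \left(6 \left(- \frac{4}{5}\right) + 6 \cdot 2\right)^{2} = \left(- \frac{24}{5} + 12\right)^{2} = \left(\frac{36}{5}\right)^{2} = \frac{1296}{25}$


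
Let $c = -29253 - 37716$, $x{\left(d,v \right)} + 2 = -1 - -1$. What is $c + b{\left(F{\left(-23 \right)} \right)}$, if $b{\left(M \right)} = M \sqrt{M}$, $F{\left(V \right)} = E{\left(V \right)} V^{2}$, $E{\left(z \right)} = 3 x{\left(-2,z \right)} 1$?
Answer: $-66969 - 73002 i \sqrt{6} \approx -66969.0 - 1.7882 \cdot 10^{5} i$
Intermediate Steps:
$x{\left(d,v \right)} = -2$ ($x{\left(d,v \right)} = -2 - 0 = -2 + \left(-1 + 1\right) = -2 + 0 = -2$)
$E{\left(z \right)} = -6$ ($E{\left(z \right)} = 3 \left(-2\right) 1 = \left(-6\right) 1 = -6$)
$F{\left(V \right)} = - 6 V^{2}$
$b{\left(M \right)} = M^{\frac{3}{2}}$
$c = -66969$
$c + b{\left(F{\left(-23 \right)} \right)} = -66969 + \left(- 6 \left(-23\right)^{2}\right)^{\frac{3}{2}} = -66969 + \left(\left(-6\right) 529\right)^{\frac{3}{2}} = -66969 + \left(-3174\right)^{\frac{3}{2}} = -66969 - 73002 i \sqrt{6}$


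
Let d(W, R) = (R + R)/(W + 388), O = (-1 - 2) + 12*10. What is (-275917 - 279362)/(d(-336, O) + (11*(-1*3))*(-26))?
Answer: -370186/575 ≈ -643.80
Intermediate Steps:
O = 117 (O = -3 + 120 = 117)
d(W, R) = 2*R/(388 + W) (d(W, R) = (2*R)/(388 + W) = 2*R/(388 + W))
(-275917 - 279362)/(d(-336, O) + (11*(-1*3))*(-26)) = (-275917 - 279362)/(2*117/(388 - 336) + (11*(-1*3))*(-26)) = -555279/(2*117/52 + (11*(-3))*(-26)) = -555279/(2*117*(1/52) - 33*(-26)) = -555279/(9/2 + 858) = -555279/1725/2 = -555279*2/1725 = -370186/575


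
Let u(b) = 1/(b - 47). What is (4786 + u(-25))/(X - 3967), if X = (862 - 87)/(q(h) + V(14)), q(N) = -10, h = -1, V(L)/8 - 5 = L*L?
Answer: -275328209/228185676 ≈ -1.2066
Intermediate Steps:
V(L) = 40 + 8*L² (V(L) = 40 + 8*(L*L) = 40 + 8*L²)
u(b) = 1/(-47 + b)
X = 775/1598 (X = (862 - 87)/(-10 + (40 + 8*14²)) = 775/(-10 + (40 + 8*196)) = 775/(-10 + (40 + 1568)) = 775/(-10 + 1608) = 775/1598 ≈ 0.48498)
(4786 + u(-25))/(X - 3967) = (4786 + 1/(-47 - 25))/(775/1598 - 3967) = (4786 + 1/(-72))/(-6338491/1598) = (4786 - 1/72)*(-1598/6338491) = (344591/72)*(-1598/6338491) = -275328209/228185676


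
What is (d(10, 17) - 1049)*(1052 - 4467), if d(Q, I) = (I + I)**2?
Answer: -365405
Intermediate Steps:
d(Q, I) = 4*I**2 (d(Q, I) = (2*I)**2 = 4*I**2)
(d(10, 17) - 1049)*(1052 - 4467) = (4*17**2 - 1049)*(1052 - 4467) = (4*289 - 1049)*(-3415) = (1156 - 1049)*(-3415) = 107*(-3415) = -365405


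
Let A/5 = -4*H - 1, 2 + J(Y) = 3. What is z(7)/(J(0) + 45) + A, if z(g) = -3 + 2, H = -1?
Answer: 689/46 ≈ 14.978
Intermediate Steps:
J(Y) = 1 (J(Y) = -2 + 3 = 1)
A = 15 (A = 5*(-4*(-1) - 1) = 5*(4 - 1) = 5*3 = 15)
z(g) = -1
z(7)/(J(0) + 45) + A = -1/(1 + 45) + 15 = -1/46 + 15 = 689/46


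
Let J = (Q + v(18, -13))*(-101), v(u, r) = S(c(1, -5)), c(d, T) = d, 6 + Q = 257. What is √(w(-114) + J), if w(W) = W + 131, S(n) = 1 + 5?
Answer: 2*I*√6485 ≈ 161.06*I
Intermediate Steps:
Q = 251 (Q = -6 + 257 = 251)
S(n) = 6
v(u, r) = 6
w(W) = 131 + W
J = -25957 (J = (251 + 6)*(-101) = 257*(-101) = -25957)
√(w(-114) + J) = √((131 - 114) - 25957) = √(17 - 25957) = √(-25940) = 2*I*√6485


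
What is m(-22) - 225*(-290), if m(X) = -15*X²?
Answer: 57990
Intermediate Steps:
m(-22) - 225*(-290) = -15*(-22)² - 225*(-290) = -15*484 + 65250 = -7260 + 65250 = 57990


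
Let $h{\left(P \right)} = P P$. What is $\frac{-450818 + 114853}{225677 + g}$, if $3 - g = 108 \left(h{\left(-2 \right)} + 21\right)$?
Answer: $- \frac{67193}{44596} \approx -1.5067$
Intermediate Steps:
$h{\left(P \right)} = P^{2}$
$g = -2697$ ($g = 3 - 108 \left(\left(-2\right)^{2} + 21\right) = 3 - 108 \left(4 + 21\right) = 3 - 108 \cdot 25 = 3 - 2700 = -2697$)
$\frac{-450818 + 114853}{225677 + g} = \frac{-450818 + 114853}{225677 - 2697} = - \frac{335965}{222980} = \left(-335965\right) \frac{1}{222980} = - \frac{67193}{44596}$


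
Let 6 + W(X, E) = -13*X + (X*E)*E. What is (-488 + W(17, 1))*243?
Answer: -169614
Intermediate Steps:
W(X, E) = -6 - 13*X + X*E² (W(X, E) = -6 + (-13*X + (X*E)*E) = -6 + (-13*X + (E*X)*E) = -6 + (-13*X + X*E²) = -6 - 13*X + X*E²)
(-488 + W(17, 1))*243 = (-488 + (-6 - 13*17 + 17*1²))*243 = (-488 + (-6 - 221 + 17*1))*243 = (-488 + (-6 - 221 + 17))*243 = (-488 - 210)*243 = -698*243 = -169614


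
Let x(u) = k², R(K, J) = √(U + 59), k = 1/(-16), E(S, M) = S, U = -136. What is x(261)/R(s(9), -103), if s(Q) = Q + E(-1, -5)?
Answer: -I*√77/19712 ≈ -0.00044516*I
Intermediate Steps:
k = -1/16 ≈ -0.062500
s(Q) = -1 + Q (s(Q) = Q - 1 = -1 + Q)
R(K, J) = I*√77 (R(K, J) = √(-136 + 59) = √(-77) = I*√77)
x(u) = 1/256 (x(u) = (-1/16)² = 1/256)
x(261)/R(s(9), -103) = 1/(256*((I*√77))) = (-I*√77/77)/256 = -I*√77/19712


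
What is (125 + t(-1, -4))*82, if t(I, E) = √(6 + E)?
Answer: 10250 + 82*√2 ≈ 10366.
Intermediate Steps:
(125 + t(-1, -4))*82 = (125 + √(6 - 4))*82 = (125 + √2)*82 = 10250 + 82*√2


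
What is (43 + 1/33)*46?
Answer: 65320/33 ≈ 1979.4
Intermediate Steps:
(43 + 1/33)*46 = (1420/33)*46 = 65320/33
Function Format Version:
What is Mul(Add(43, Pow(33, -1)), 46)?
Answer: Rational(65320, 33) ≈ 1979.4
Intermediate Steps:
Mul(Add(43, Pow(33, -1)), 46) = Mul(Add(43, Rational(1, 33)), 46) = Mul(Rational(1420, 33), 46) = Rational(65320, 33)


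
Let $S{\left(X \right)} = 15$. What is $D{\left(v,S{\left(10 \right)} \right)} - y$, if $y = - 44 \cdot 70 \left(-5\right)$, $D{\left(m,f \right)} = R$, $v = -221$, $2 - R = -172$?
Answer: $-15226$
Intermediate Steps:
$R = 174$ ($R = 2 - -172 = 2 + 172 = 174$)
$D{\left(m,f \right)} = 174$
$y = 15400$ ($y = \left(-44\right) \left(-350\right) = 15400$)
$D{\left(v,S{\left(10 \right)} \right)} - y = 174 - 15400 = -15226$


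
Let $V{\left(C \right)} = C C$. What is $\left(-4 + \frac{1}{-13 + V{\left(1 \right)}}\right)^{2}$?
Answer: $\frac{2401}{144} \approx 16.674$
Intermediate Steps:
$V{\left(C \right)} = C^{2}$
$\left(-4 + \frac{1}{-13 + V{\left(1 \right)}}\right)^{2} = \left(-4 + \frac{1}{-13 + 1^{2}}\right)^{2} = \left(-4 + \frac{1}{-13 + 1}\right)^{2} = \left(-4 + \frac{1}{-12}\right)^{2} = \left(-4 - \frac{1}{12}\right)^{2} = \left(- \frac{49}{12}\right)^{2} = \frac{2401}{144}$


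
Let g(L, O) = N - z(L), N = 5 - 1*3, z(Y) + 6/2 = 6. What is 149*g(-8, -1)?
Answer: -149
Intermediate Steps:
z(Y) = 3 (z(Y) = -3 + 6 = 3)
N = 2 (N = 5 - 3 = 2)
g(L, O) = -1 (g(L, O) = 2 - 1*3 = 2 - 3 = -1)
149*g(-8, -1) = 149*(-1) = -149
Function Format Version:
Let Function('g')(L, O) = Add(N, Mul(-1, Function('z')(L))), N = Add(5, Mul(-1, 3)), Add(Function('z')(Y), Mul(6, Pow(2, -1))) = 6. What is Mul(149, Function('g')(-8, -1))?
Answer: -149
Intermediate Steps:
Function('z')(Y) = 3 (Function('z')(Y) = Add(-3, 6) = 3)
N = 2 (N = Add(5, -3) = 2)
Function('g')(L, O) = -1 (Function('g')(L, O) = Add(2, Mul(-1, 3)) = Add(2, -3) = -1)
Mul(149, Function('g')(-8, -1)) = Mul(149, -1) = -149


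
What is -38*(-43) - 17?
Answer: 1617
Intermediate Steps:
-38*(-43) - 17 = 1634 - 17 = 1617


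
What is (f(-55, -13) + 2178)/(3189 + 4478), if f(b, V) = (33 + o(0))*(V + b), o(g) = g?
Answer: -6/697 ≈ -0.0086083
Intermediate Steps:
f(b, V) = 33*V + 33*b (f(b, V) = (33 + 0)*(V + b) = 33*(V + b) = 33*V + 33*b)
(f(-55, -13) + 2178)/(3189 + 4478) = ((33*(-13) + 33*(-55)) + 2178)/(3189 + 4478) = ((-429 - 1815) + 2178)/7667 = (-2244 + 2178)*(1/7667) = -66*1/7667 = -6/697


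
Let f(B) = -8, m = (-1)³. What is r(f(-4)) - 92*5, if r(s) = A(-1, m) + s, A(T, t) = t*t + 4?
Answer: -463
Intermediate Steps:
m = -1
A(T, t) = 4 + t² (A(T, t) = t² + 4 = 4 + t²)
r(s) = 5 + s (r(s) = (4 + (-1)²) + s = (4 + 1) + s = 5 + s)
r(f(-4)) - 92*5 = (5 - 8) - 92*5 = -3 - 1*460 = -3 - 460 = -463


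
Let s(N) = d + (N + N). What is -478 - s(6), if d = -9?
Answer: -481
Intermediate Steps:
s(N) = -9 + 2*N (s(N) = -9 + (N + N) = -9 + 2*N)
-478 - s(6) = -478 - (-9 + 2*6) = -478 - (-9 + 12) = -478 - 1*3 = -478 - 3 = -481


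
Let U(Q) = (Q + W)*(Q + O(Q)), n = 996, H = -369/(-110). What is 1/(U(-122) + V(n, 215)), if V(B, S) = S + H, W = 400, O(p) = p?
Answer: -110/7437501 ≈ -1.4790e-5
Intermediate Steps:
H = 369/110 (H = -369*(-1/110) = 369/110 ≈ 3.3545)
V(B, S) = 369/110 + S (V(B, S) = S + 369/110 = 369/110 + S)
U(Q) = 2*Q*(400 + Q) (U(Q) = (Q + 400)*(Q + Q) = (400 + Q)*(2*Q) = 2*Q*(400 + Q))
1/(U(-122) + V(n, 215)) = 1/(2*(-122)*(400 - 122) + (369/110 + 215)) = 1/(2*(-122)*278 + 24019/110) = 1/(-67832 + 24019/110) = 1/(-7437501/110) = -110/7437501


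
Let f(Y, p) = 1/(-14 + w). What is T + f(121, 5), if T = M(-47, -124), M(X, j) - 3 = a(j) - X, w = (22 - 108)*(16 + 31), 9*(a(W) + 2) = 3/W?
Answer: 2011653/41912 ≈ 47.997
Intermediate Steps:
a(W) = -2 + 1/(3*W) (a(W) = -2 + (3/W)/9 = -2 + 1/(3*W))
w = -4042 (w = -86*47 = -4042)
M(X, j) = 1 - X + 1/(3*j) (M(X, j) = 3 + ((-2 + 1/(3*j)) - X) = 3 + (-2 - X + 1/(3*j)) = 1 - X + 1/(3*j))
f(Y, p) = -1/4056 (f(Y, p) = 1/(-14 - 4042) = 1/(-4056) = -1/4056)
T = 17855/372 (T = 1 - 1*(-47) + (⅓)/(-124) = 1 + 47 + (⅓)*(-1/124) = 1 + 47 - 1/372 = 17855/372 ≈ 47.997)
T + f(121, 5) = 17855/372 - 1/4056 = 2011653/41912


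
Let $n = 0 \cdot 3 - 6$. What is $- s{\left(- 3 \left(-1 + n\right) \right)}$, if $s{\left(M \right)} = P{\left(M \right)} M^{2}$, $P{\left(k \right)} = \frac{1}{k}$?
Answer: $-21$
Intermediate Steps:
$n = -6$ ($n = 0 - 6 = -6$)
$s{\left(M \right)} = M$ ($s{\left(M \right)} = \frac{M^{2}}{M} = M$)
$- s{\left(- 3 \left(-1 + n\right) \right)} = - \left(-3\right) \left(-1 - 6\right) = - \left(-3\right) \left(-7\right) = \left(-1\right) 21 = -21$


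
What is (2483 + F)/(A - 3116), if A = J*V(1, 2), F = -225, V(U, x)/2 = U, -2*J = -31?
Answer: -2258/3085 ≈ -0.73193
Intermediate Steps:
J = 31/2 (J = -½*(-31) = 31/2 ≈ 15.500)
V(U, x) = 2*U
A = 31 (A = 31*(2*1)/2 = (31/2)*2 = 31)
(2483 + F)/(A - 3116) = (2483 - 225)/(31 - 3116) = 2258/(-3085) = 2258*(-1/3085) = -2258/3085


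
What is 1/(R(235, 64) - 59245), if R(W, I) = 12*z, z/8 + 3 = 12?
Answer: -1/58381 ≈ -1.7129e-5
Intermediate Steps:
z = 72 (z = -24 + 8*12 = -24 + 96 = 72)
R(W, I) = 864 (R(W, I) = 12*72 = 864)
1/(R(235, 64) - 59245) = 1/(864 - 59245) = 1/(-58381) = -1/58381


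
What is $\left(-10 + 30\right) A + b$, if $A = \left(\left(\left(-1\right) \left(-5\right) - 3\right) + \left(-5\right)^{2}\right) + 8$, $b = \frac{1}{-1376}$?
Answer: $\frac{963199}{1376} \approx 700.0$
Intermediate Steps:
$b = - \frac{1}{1376} \approx -0.00072674$
$A = 35$ ($A = \left(\left(5 - 3\right) + 25\right) + 8 = \left(2 + 25\right) + 8 = 27 + 8 = 35$)
$\left(-10 + 30\right) A + b = \left(-10 + 30\right) 35 - \frac{1}{1376} = 20 \cdot 35 - \frac{1}{1376} = 700 - \frac{1}{1376} = \frac{963199}{1376}$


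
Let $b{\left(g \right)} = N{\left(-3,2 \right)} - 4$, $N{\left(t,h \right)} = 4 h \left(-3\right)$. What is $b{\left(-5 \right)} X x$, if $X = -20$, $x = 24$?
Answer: $13440$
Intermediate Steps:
$N{\left(t,h \right)} = - 12 h$
$b{\left(g \right)} = -28$ ($b{\left(g \right)} = \left(-12\right) 2 - 4 = -24 - 4 = -28$)
$b{\left(-5 \right)} X x = \left(-28\right) \left(-20\right) 24 = 560 \cdot 24 = 13440$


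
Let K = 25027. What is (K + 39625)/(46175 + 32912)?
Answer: 64652/79087 ≈ 0.81748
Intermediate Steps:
(K + 39625)/(46175 + 32912) = (25027 + 39625)/(46175 + 32912) = 64652/79087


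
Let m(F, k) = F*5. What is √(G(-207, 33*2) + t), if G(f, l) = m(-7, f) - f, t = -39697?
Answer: 5*I*√1581 ≈ 198.81*I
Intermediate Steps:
m(F, k) = 5*F
G(f, l) = -35 - f (G(f, l) = 5*(-7) - f = -35 - f)
√(G(-207, 33*2) + t) = √((-35 - 1*(-207)) - 39697) = √((-35 + 207) - 39697) = √(172 - 39697) = √(-39525) = 5*I*√1581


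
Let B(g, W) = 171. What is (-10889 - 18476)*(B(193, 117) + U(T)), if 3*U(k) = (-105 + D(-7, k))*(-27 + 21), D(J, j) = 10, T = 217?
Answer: -10600765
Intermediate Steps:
U(k) = 190 (U(k) = ((-105 + 10)*(-27 + 21))/3 = (-95*(-6))/3 = (⅓)*570 = 190)
(-10889 - 18476)*(B(193, 117) + U(T)) = (-10889 - 18476)*(171 + 190) = -29365*361 = -10600765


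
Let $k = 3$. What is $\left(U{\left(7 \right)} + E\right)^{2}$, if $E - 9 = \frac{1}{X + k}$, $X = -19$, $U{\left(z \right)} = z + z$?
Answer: $\frac{134689}{256} \approx 526.13$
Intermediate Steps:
$U{\left(z \right)} = 2 z$
$E = \frac{143}{16}$ ($E = 9 + \frac{1}{-19 + 3} = 9 + \frac{1}{-16} = 9 - \frac{1}{16} = \frac{143}{16} \approx 8.9375$)
$\left(U{\left(7 \right)} + E\right)^{2} = \left(2 \cdot 7 + \frac{143}{16}\right)^{2} = \left(14 + \frac{143}{16}\right)^{2} = \left(\frac{367}{16}\right)^{2} = \frac{134689}{256}$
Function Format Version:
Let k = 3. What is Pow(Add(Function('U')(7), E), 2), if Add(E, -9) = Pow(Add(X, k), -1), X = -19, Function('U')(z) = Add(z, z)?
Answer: Rational(134689, 256) ≈ 526.13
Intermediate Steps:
Function('U')(z) = Mul(2, z)
E = Rational(143, 16) (E = Add(9, Pow(Add(-19, 3), -1)) = Add(9, Pow(-16, -1)) = Add(9, Rational(-1, 16)) = Rational(143, 16) ≈ 8.9375)
Pow(Add(Function('U')(7), E), 2) = Pow(Add(Mul(2, 7), Rational(143, 16)), 2) = Pow(Add(14, Rational(143, 16)), 2) = Pow(Rational(367, 16), 2) = Rational(134689, 256)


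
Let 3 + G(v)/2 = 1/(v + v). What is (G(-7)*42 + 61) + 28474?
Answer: 28277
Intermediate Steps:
G(v) = -6 + 1/v (G(v) = -6 + 2/(v + v) = -6 + 2/((2*v)) = -6 + 2*(1/(2*v)) = -6 + 1/v)
(G(-7)*42 + 61) + 28474 = ((-6 + 1/(-7))*42 + 61) + 28474 = ((-6 - ⅐)*42 + 61) + 28474 = (-43/7*42 + 61) + 28474 = (-258 + 61) + 28474 = -197 + 28474 = 28277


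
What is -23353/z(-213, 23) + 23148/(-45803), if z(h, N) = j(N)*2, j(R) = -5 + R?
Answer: -1070470787/1648908 ≈ -649.20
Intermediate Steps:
z(h, N) = -10 + 2*N (z(h, N) = (-5 + N)*2 = -10 + 2*N)
-23353/z(-213, 23) + 23148/(-45803) = -23353/(-10 + 2*23) + 23148/(-45803) = -23353/(-10 + 46) + 23148*(-1/45803) = -23353/36 - 23148/45803 = -1070470787/1648908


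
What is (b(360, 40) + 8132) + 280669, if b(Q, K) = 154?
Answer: 288955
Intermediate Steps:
(b(360, 40) + 8132) + 280669 = (154 + 8132) + 280669 = 8286 + 280669 = 288955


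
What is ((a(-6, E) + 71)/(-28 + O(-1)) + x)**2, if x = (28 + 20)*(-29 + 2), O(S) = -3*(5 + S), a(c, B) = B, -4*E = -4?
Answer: 42107121/25 ≈ 1.6843e+6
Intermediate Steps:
E = 1 (E = -1/4*(-4) = 1)
O(S) = -15 - 3*S
x = -1296 (x = 48*(-27) = -1296)
((a(-6, E) + 71)/(-28 + O(-1)) + x)**2 = ((1 + 71)/(-28 + (-15 - 3*(-1))) - 1296)**2 = (72/(-28 + (-15 + 3)) - 1296)**2 = (72/(-28 - 12) - 1296)**2 = (72/(-40) - 1296)**2 = (72*(-1/40) - 1296)**2 = (-9/5 - 1296)**2 = (-6489/5)**2 = 42107121/25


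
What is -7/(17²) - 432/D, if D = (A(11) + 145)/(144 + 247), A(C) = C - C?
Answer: -48816583/41905 ≈ -1164.9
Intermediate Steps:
A(C) = 0
D = 145/391 (D = (0 + 145)/(144 + 247) = 145/391 ≈ 0.37084)
-7/(17²) - 432/D = -7/(17²) - 432/145/391 = -7/289 - 432*391/145 = -7*1/289 - 168912/145 = -7/289 - 168912/145 = -48816583/41905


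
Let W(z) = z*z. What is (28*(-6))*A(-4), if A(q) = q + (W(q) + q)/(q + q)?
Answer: 924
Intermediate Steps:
W(z) = z**2
A(q) = q + (q + q**2)/(2*q) (A(q) = q + (q**2 + q)/(q + q) = q + (q + q**2)/((2*q)) = q + (q + q**2)*(1/(2*q)) = q + (q + q**2)/(2*q))
(28*(-6))*A(-4) = (28*(-6))*(1/2 + (3/2)*(-4)) = -168*(1/2 - 6) = -168*(-11/2) = 924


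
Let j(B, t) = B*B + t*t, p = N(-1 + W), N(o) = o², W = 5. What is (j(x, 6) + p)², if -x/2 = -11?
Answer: 287296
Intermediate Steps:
x = 22 (x = -2*(-11) = 22)
p = 16 (p = (-1 + 5)² = 4² = 16)
j(B, t) = B² + t²
(j(x, 6) + p)² = ((22² + 6²) + 16)² = ((484 + 36) + 16)² = (520 + 16)² = 536² = 287296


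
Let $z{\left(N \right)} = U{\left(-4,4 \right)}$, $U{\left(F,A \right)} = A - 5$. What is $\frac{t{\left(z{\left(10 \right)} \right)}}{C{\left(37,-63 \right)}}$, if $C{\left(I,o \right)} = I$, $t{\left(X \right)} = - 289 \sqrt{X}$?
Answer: $- \frac{289 i}{37} \approx - 7.8108 i$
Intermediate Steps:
$U{\left(F,A \right)} = -5 + A$
$z{\left(N \right)} = -1$ ($z{\left(N \right)} = -5 + 4 = -1$)
$\frac{t{\left(z{\left(10 \right)} \right)}}{C{\left(37,-63 \right)}} = \frac{\left(-289\right) \sqrt{-1}}{37} = - 289 i \frac{1}{37} = - \frac{289 i}{37}$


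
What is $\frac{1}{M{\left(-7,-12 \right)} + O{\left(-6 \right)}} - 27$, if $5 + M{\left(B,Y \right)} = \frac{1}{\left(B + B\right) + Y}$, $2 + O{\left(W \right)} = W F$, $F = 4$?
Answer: $- \frac{21815}{807} \approx -27.032$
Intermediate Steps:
$O{\left(W \right)} = -2 + 4 W$ ($O{\left(W \right)} = -2 + W 4 = -2 + 4 W$)
$M{\left(B,Y \right)} = -5 + \frac{1}{Y + 2 B}$ ($M{\left(B,Y \right)} = -5 + \frac{1}{\left(B + B\right) + Y} = -5 + \frac{1}{2 B + Y} = -5 + \frac{1}{Y + 2 B}$)
$\frac{1}{M{\left(-7,-12 \right)} + O{\left(-6 \right)}} - 27 = \frac{1}{\frac{1 - -70 - -60}{-12 + 2 \left(-7\right)} + \left(-2 + 4 \left(-6\right)\right)} - 27 = \frac{1}{\frac{1 + 70 + 60}{-12 - 14} - 26} - 27 = \frac{1}{\frac{1}{-26} \cdot 131 - 26} - 27 = \frac{1}{\left(- \frac{1}{26}\right) 131 - 26} - 27 = \frac{1}{- \frac{131}{26} - 26} - 27 = \frac{1}{- \frac{807}{26}} - 27 = - \frac{26}{807} - 27 = - \frac{21815}{807}$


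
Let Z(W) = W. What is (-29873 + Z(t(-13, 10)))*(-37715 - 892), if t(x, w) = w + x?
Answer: 1153422732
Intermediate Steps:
(-29873 + Z(t(-13, 10)))*(-37715 - 892) = (-29873 + (10 - 13))*(-37715 - 892) = (-29873 - 3)*(-38607) = -29876*(-38607) = 1153422732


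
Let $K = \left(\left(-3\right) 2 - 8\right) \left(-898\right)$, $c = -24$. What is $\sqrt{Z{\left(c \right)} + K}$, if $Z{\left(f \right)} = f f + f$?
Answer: $2 \sqrt{3281} \approx 114.56$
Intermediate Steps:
$Z{\left(f \right)} = f + f^{2}$ ($Z{\left(f \right)} = f^{2} + f = f + f^{2}$)
$K = 12572$ ($K = \left(-6 - 8\right) \left(-898\right) = \left(-14\right) \left(-898\right) = 12572$)
$\sqrt{Z{\left(c \right)} + K} = \sqrt{- 24 \left(1 - 24\right) + 12572} = \sqrt{\left(-24\right) \left(-23\right) + 12572} = \sqrt{552 + 12572} = \sqrt{13124} = 2 \sqrt{3281}$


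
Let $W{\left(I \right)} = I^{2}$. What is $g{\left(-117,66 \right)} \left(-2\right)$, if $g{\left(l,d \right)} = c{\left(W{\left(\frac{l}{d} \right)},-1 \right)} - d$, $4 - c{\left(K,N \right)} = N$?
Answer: $122$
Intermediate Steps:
$c{\left(K,N \right)} = 4 - N$
$g{\left(l,d \right)} = 5 - d$ ($g{\left(l,d \right)} = \left(4 - -1\right) - d = \left(4 + 1\right) - d = 5 - d$)
$g{\left(-117,66 \right)} \left(-2\right) = \left(5 - 66\right) \left(-2\right) = \left(-61\right) \left(-2\right) = 122$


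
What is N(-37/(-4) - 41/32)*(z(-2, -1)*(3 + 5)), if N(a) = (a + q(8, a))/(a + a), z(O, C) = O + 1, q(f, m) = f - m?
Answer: -1024/255 ≈ -4.0157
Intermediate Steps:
z(O, C) = 1 + O
N(a) = 4/a (N(a) = (a + (8 - a))/(a + a) = 8/((2*a)) = 8*(1/(2*a)) = 4/a)
N(-37/(-4) - 41/32)*(z(-2, -1)*(3 + 5)) = (4/(-37/(-4) - 41/32))*((1 - 2)*(3 + 5)) = (4/(-37*(-¼) - 41*1/32))*(-1*8) = (4/(37/4 - 41/32))*(-8) = (4/(255/32))*(-8) = (4*(32/255))*(-8) = (128/255)*(-8) = -1024/255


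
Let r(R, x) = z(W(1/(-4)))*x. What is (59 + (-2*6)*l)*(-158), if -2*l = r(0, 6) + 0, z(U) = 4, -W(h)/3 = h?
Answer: -32074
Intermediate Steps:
W(h) = -3*h
r(R, x) = 4*x
l = -12 (l = -(4*6 + 0)/2 = -(24 + 0)/2 = -½*24 = -12)
(59 + (-2*6)*l)*(-158) = (59 - 2*6*(-12))*(-158) = (59 - 12*(-12))*(-158) = (59 + 144)*(-158) = 203*(-158) = -32074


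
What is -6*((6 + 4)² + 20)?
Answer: -720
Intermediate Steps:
-6*((6 + 4)² + 20) = -6*(10² + 20) = -6*(100 + 20) = -6*120 = -720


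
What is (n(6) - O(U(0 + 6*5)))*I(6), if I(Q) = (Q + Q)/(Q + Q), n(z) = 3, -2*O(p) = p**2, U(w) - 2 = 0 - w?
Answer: 395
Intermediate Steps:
U(w) = 2 - w (U(w) = 2 + (0 - w) = 2 - w)
O(p) = -p**2/2
I(Q) = 1 (I(Q) = (2*Q)/((2*Q)) = (2*Q)*(1/(2*Q)) = 1)
(n(6) - O(U(0 + 6*5)))*I(6) = (3 - (-1)*(2 - (0 + 6*5))**2/2)*1 = (3 - (-1)*(2 - (0 + 30))**2/2)*1 = (3 - (-1)*(2 - 1*30)**2/2)*1 = (3 - (-1)*(2 - 30)**2/2)*1 = (3 - (-1)*(-28)**2/2)*1 = (3 - (-1)*784/2)*1 = (3 - 1*(-392))*1 = (3 + 392)*1 = 395*1 = 395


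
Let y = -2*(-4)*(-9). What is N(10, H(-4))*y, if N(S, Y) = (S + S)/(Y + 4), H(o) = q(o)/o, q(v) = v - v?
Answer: -360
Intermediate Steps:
q(v) = 0
H(o) = 0 (H(o) = 0/o = 0)
N(S, Y) = 2*S/(4 + Y) (N(S, Y) = (2*S)/(4 + Y) = 2*S/(4 + Y))
y = -72 (y = 8*(-9) = -72)
N(10, H(-4))*y = (2*10/(4 + 0))*(-72) = (2*10/4)*(-72) = (2*10*(1/4))*(-72) = 5*(-72) = -360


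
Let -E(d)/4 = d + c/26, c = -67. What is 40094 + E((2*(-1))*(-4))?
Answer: 520940/13 ≈ 40072.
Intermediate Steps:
E(d) = 134/13 - 4*d (E(d) = -4*(d - 67/26) = -4*(-67/26 + d) = 134/13 - 4*d)
40094 + E((2*(-1))*(-4)) = 40094 + (134/13 - 4*2*(-1)*(-4)) = 40094 + (134/13 - (-8)*(-4)) = 40094 + (134/13 - 4*8) = 40094 + (134/13 - 32) = 40094 - 282/13 = 520940/13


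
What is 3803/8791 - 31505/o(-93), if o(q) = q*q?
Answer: -244068308/76033359 ≈ -3.2100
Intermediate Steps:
o(q) = q**2
3803/8791 - 31505/o(-93) = 3803/8791 - 31505/((-93)**2) = 3803*(1/8791) - 31505/8649 = 3803/8791 - 31505*1/8649 = 3803/8791 - 31505/8649 = -244068308/76033359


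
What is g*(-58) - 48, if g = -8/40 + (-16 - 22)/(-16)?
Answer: -3483/20 ≈ -174.15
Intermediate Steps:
g = 87/40 (g = -8*1/40 - 38*(-1/16) = -⅕ + 19/8 = 87/40 ≈ 2.1750)
g*(-58) - 48 = (87/40)*(-58) - 48 = -2523/20 - 48 = -3483/20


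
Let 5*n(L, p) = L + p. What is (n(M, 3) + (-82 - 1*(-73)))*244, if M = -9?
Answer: -12444/5 ≈ -2488.8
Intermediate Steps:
n(L, p) = L/5 + p/5 (n(L, p) = (L + p)/5 = L/5 + p/5)
(n(M, 3) + (-82 - 1*(-73)))*244 = (((⅕)*(-9) + (⅕)*3) + (-82 - 1*(-73)))*244 = ((-9/5 + ⅗) + (-82 + 73))*244 = (-6/5 - 9)*244 = -51/5*244 = -12444/5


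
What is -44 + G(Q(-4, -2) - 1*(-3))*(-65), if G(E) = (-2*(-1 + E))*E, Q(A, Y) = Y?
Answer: -44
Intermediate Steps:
G(E) = E*(2 - 2*E) (G(E) = (2 - 2*E)*E = E*(2 - 2*E))
-44 + G(Q(-4, -2) - 1*(-3))*(-65) = -44 + (2*(-2 - 1*(-3))*(1 - (-2 - 1*(-3))))*(-65) = -44 + (2*(-2 + 3)*(1 - (-2 + 3)))*(-65) = -44 + (2*1*(1 - 1*1))*(-65) = -44 + (2*1*(1 - 1))*(-65) = -44 + (2*1*0)*(-65) = -44 + 0*(-65) = -44 + 0 = -44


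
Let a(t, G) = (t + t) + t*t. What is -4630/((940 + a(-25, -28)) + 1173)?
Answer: -2315/1344 ≈ -1.7225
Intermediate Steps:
a(t, G) = t² + 2*t (a(t, G) = 2*t + t² = t² + 2*t)
-4630/((940 + a(-25, -28)) + 1173) = -4630/((940 - 25*(2 - 25)) + 1173) = -4630/((940 - 25*(-23)) + 1173) = -4630/((940 + 575) + 1173) = -4630/(1515 + 1173) = -4630/2688 = -4630*1/2688 = -2315/1344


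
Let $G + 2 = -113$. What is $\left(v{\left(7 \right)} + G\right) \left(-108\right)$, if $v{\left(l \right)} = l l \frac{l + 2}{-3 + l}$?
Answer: $513$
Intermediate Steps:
$G = -115$ ($G = -2 - 113 = -115$)
$v{\left(l \right)} = \frac{l^{2} \left(2 + l\right)}{-3 + l}$ ($v{\left(l \right)} = l^{2} \frac{2 + l}{-3 + l} = \frac{l^{2} \left(2 + l\right)}{-3 + l}$)
$\left(v{\left(7 \right)} + G\right) \left(-108\right) = \left(\frac{7^{2} \left(2 + 7\right)}{-3 + 7} - 115\right) \left(-108\right) = \left(49 \cdot \frac{1}{4} \cdot 9 - 115\right) \left(-108\right) = \left(\frac{441}{4} - 115\right) \left(-108\right) = \left(- \frac{19}{4}\right) \left(-108\right) = 513$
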